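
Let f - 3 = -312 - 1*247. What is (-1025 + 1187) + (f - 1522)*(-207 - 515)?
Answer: 1500478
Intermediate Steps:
f = -556 (f = 3 + (-312 - 1*247) = 3 + (-312 - 247) = 3 - 559 = -556)
(-1025 + 1187) + (f - 1522)*(-207 - 515) = (-1025 + 1187) + (-556 - 1522)*(-207 - 515) = 162 - 2078*(-722) = 162 + 1500316 = 1500478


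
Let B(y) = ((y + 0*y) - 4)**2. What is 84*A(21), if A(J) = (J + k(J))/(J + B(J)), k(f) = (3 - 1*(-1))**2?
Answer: 1554/155 ≈ 10.026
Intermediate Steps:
B(y) = (-4 + y)**2 (B(y) = ((y + 0) - 4)**2 = (y - 4)**2 = (-4 + y)**2)
k(f) = 16 (k(f) = (3 + 1)**2 = 4**2 = 16)
A(J) = (16 + J)/(J + (-4 + J)**2) (A(J) = (J + 16)/(J + (-4 + J)**2) = (16 + J)/(J + (-4 + J)**2))
84*A(21) = 84*((16 + 21)/(21 + (-4 + 21)**2)) = 84*(37/(21 + 17**2)) = 84*(37/(21 + 289)) = 84*(37/310) = 1554/155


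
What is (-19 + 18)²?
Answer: 1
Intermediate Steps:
(-19 + 18)² = (-1)² = 1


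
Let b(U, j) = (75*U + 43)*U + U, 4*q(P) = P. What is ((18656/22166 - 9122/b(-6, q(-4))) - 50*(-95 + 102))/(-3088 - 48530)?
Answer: 4763870959/696796234092 ≈ 0.0068368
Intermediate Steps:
q(P) = P/4
b(U, j) = U + U*(43 + 75*U) (b(U, j) = (43 + 75*U)*U + U = U*(43 + 75*U) + U = U + U*(43 + 75*U))
((18656/22166 - 9122/b(-6, q(-4))) - 50*(-95 + 102))/(-3088 - 48530) = ((18656/22166 - 9122*(-1/(6*(44 + 75*(-6))))) - 50*(-95 + 102))/(-3088 - 48530) = ((18656*(1/22166) - 9122*(-1/(6*(44 - 450)))) - 50*7)/(-51618) = ((9328/11083 - 9122/((-6*(-406)))) - 350)*(-1/51618) = ((9328/11083 - 9122/2436) - 350)*(-1/51618) = ((9328/11083 - 9122*1/2436) - 350)*(-1/51618) = ((9328/11083 - 4561/1218) - 350)*(-1/51618) = (-39188059/13499094 - 350)*(-1/51618) = -4763870959/13499094*(-1/51618) = 4763870959/696796234092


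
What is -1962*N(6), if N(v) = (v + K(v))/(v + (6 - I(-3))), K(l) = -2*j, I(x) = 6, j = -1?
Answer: -2616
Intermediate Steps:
K(l) = 2 (K(l) = -2*(-1) = 2)
N(v) = (2 + v)/v (N(v) = (v + 2)/(v + (6 - 1*6)) = (2 + v)/(v + (6 - 6)) = (2 + v)/(v + 0) = (2 + v)/v)
-1962*N(6) = -1962*(2 + 6)/6 = -327*8 = -1962*4/3 = -2616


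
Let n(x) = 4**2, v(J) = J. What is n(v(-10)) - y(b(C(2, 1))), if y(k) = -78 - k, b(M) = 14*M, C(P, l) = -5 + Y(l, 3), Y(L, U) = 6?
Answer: 108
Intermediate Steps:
C(P, l) = 1 (C(P, l) = -5 + 6 = 1)
n(x) = 16
n(v(-10)) - y(b(C(2, 1))) = 16 - (-78 - 14) = 16 - 1*(-92) = 16 + 92 = 108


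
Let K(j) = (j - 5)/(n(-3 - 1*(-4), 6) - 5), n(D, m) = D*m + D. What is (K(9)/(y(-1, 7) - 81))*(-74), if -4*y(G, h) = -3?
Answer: 592/321 ≈ 1.8442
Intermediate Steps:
y(G, h) = ¾ (y(G, h) = -¼*(-3) = ¾)
n(D, m) = D + D*m
K(j) = -5/2 + j/2 (K(j) = (j - 5)/((-3 - 1*(-4))*(1 + 6) - 5) = (-5 + j)/((-3 + 4)*7 - 5) = (-5 + j)/(1*7 - 5) = (-5 + j)/(7 - 5) = (-5 + j)/2 = (-5 + j)*(½) = -5/2 + j/2)
(K(9)/(y(-1, 7) - 81))*(-74) = ((-5/2 + (½)*9)/(¾ - 81))*(-74) = ((-5/2 + 9/2)/(-321/4))*(-74) = (2*(-4/321))*(-74) = -8/321*(-74) = 592/321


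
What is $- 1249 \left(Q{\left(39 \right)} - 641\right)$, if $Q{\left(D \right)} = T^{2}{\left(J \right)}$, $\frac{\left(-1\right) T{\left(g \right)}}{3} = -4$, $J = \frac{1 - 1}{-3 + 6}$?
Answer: $620753$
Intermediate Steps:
$J = 0$ ($J = \frac{0}{3} = 0 \cdot \frac{1}{3} = 0$)
$T{\left(g \right)} = 12$ ($T{\left(g \right)} = \left(-3\right) \left(-4\right) = 12$)
$Q{\left(D \right)} = 144$ ($Q{\left(D \right)} = 12^{2} = 144$)
$- 1249 \left(Q{\left(39 \right)} - 641\right) = - 1249 \left(144 - 641\right) = \left(-1249\right) \left(-497\right) = 620753$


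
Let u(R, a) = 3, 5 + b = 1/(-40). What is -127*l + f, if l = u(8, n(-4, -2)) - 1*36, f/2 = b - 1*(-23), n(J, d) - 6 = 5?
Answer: 84539/20 ≈ 4227.0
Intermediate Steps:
n(J, d) = 11 (n(J, d) = 6 + 5 = 11)
b = -201/40 (b = -5 + 1/(-40) = -5 - 1/40 = -201/40 ≈ -5.0250)
f = 719/20 (f = 2*(-201/40 - 1*(-23)) = 2*(-201/40 + 23) = 2*(719/40) = 719/20 ≈ 35.950)
l = -33 (l = 3 - 1*36 = 3 - 36 = -33)
-127*l + f = -127*(-33) + 719/20 = 4191 + 719/20 = 84539/20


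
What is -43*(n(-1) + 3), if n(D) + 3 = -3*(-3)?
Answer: -387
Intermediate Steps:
n(D) = 6 (n(D) = -3 - 3*(-3) = -3 + 9 = 6)
-43*(n(-1) + 3) = -43*(6 + 3) = -43*9 = -387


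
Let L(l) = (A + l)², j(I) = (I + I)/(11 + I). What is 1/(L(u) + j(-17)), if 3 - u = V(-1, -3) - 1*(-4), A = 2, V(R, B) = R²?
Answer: 3/17 ≈ 0.17647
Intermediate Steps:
u = -2 (u = 3 - ((-1)² - 1*(-4)) = 3 - (1 + 4) = 3 - 1*5 = 3 - 5 = -2)
j(I) = 2*I/(11 + I) (j(I) = (2*I)/(11 + I) = 2*I/(11 + I))
L(l) = (2 + l)²
1/(L(u) + j(-17)) = 1/((2 - 2)² + 2*(-17)/(11 - 17)) = 1/(0² + 2*(-17)/(-6)) = 1/(0 + 2*(-17)*(-⅙)) = 1/(0 + 17/3) = 1/(17/3) = 3/17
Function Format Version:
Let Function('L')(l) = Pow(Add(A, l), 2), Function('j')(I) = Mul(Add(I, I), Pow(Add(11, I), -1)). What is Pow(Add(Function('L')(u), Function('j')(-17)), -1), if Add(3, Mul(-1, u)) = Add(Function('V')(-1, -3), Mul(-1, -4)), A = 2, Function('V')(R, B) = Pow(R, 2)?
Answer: Rational(3, 17) ≈ 0.17647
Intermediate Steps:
u = -2 (u = Add(3, Mul(-1, Add(Pow(-1, 2), Mul(-1, -4)))) = Add(3, Mul(-1, Add(1, 4))) = Add(3, Mul(-1, 5)) = Add(3, -5) = -2)
Function('j')(I) = Mul(2, I, Pow(Add(11, I), -1)) (Function('j')(I) = Mul(Mul(2, I), Pow(Add(11, I), -1)) = Mul(2, I, Pow(Add(11, I), -1)))
Function('L')(l) = Pow(Add(2, l), 2)
Pow(Add(Function('L')(u), Function('j')(-17)), -1) = Pow(Add(Pow(Add(2, -2), 2), Mul(2, -17, Pow(Add(11, -17), -1))), -1) = Pow(Add(Pow(0, 2), Mul(2, -17, Pow(-6, -1))), -1) = Pow(Add(0, Mul(2, -17, Rational(-1, 6))), -1) = Pow(Add(0, Rational(17, 3)), -1) = Pow(Rational(17, 3), -1) = Rational(3, 17)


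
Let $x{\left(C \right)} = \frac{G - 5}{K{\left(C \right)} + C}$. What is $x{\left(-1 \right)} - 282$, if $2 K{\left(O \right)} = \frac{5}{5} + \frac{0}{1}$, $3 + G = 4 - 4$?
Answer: $-266$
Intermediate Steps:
$G = -3$ ($G = -3 + \left(4 - 4\right) = -3 + 0 = -3$)
$K{\left(O \right)} = \frac{1}{2}$ ($K{\left(O \right)} = \frac{\frac{5}{5} + \frac{0}{1}}{2} = \frac{5 \cdot \frac{1}{5} + 0 \cdot 1}{2} = \frac{1 + 0}{2} = \frac{1}{2} \cdot 1 = \frac{1}{2}$)
$x{\left(C \right)} = - \frac{8}{\frac{1}{2} + C}$ ($x{\left(C \right)} = \frac{-3 - 5}{\frac{1}{2} + C} = - \frac{8}{\frac{1}{2} + C}$)
$x{\left(-1 \right)} - 282 = - \frac{16}{1 + 2 \left(-1\right)} - 282 = - \frac{16}{1 - 2} - 282 = - \frac{16}{-1} - 282 = \left(-16\right) \left(-1\right) - 282 = 16 - 282 = -266$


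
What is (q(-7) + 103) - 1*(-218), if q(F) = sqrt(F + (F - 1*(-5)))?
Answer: 321 + 3*I ≈ 321.0 + 3.0*I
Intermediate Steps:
q(F) = sqrt(5 + 2*F) (q(F) = sqrt(F + (F + 5)) = sqrt(F + (5 + F)) = sqrt(5 + 2*F))
(q(-7) + 103) - 1*(-218) = (sqrt(5 + 2*(-7)) + 103) - 1*(-218) = (sqrt(5 - 14) + 103) + 218 = (sqrt(-9) + 103) + 218 = (3*I + 103) + 218 = (103 + 3*I) + 218 = 321 + 3*I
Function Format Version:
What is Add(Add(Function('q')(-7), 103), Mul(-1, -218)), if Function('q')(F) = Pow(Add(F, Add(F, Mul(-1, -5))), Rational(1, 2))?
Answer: Add(321, Mul(3, I)) ≈ Add(321.00, Mul(3.0000, I))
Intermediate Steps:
Function('q')(F) = Pow(Add(5, Mul(2, F)), Rational(1, 2)) (Function('q')(F) = Pow(Add(F, Add(F, 5)), Rational(1, 2)) = Pow(Add(F, Add(5, F)), Rational(1, 2)) = Pow(Add(5, Mul(2, F)), Rational(1, 2)))
Add(Add(Function('q')(-7), 103), Mul(-1, -218)) = Add(Add(Pow(Add(5, Mul(2, -7)), Rational(1, 2)), 103), Mul(-1, -218)) = Add(Add(Pow(Add(5, -14), Rational(1, 2)), 103), 218) = Add(Add(Pow(-9, Rational(1, 2)), 103), 218) = Add(Add(Mul(3, I), 103), 218) = Add(Add(103, Mul(3, I)), 218) = Add(321, Mul(3, I))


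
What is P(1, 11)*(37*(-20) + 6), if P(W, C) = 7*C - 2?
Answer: -55050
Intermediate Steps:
P(W, C) = -2 + 7*C
P(1, 11)*(37*(-20) + 6) = (-2 + 7*11)*(37*(-20) + 6) = (-2 + 77)*(-740 + 6) = 75*(-734) = -55050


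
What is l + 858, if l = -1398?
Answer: -540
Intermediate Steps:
l + 858 = -1398 + 858 = -540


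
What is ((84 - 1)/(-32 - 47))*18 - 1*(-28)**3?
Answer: 1732714/79 ≈ 21933.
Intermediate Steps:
((84 - 1)/(-32 - 47))*18 - 1*(-28)**3 = (83/(-79))*18 - 1*(-21952) = (83*(-1/79))*18 + 21952 = -83/79*18 + 21952 = -1494/79 + 21952 = 1732714/79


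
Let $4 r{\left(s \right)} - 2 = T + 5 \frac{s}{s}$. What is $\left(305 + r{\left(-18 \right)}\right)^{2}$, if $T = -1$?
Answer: $\frac{375769}{4} \approx 93942.0$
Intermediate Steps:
$r{\left(s \right)} = \frac{3}{2}$ ($r{\left(s \right)} = \frac{1}{2} + \frac{-1 + 5 \frac{s}{s}}{4} = \frac{1}{2} + \frac{-1 + 5 \cdot 1}{4} = \frac{1}{2} + \frac{-1 + 5}{4} = \frac{1}{2} + \frac{1}{4} \cdot 4 = \frac{1}{2} + 1 = \frac{3}{2}$)
$\left(305 + r{\left(-18 \right)}\right)^{2} = \left(305 + \frac{3}{2}\right)^{2} = \left(\frac{613}{2}\right)^{2} = \frac{375769}{4}$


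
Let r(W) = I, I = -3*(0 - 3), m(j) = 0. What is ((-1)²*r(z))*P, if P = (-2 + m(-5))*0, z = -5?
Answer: 0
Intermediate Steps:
I = 9 (I = -3*(-3) = 9)
r(W) = 9
P = 0 (P = (-2 + 0)*0 = -2*0 = 0)
((-1)²*r(z))*P = ((-1)²*9)*0 = (1*9)*0 = 9*0 = 0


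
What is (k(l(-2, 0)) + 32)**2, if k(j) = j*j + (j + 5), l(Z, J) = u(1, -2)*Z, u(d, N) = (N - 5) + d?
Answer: 37249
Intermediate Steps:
u(d, N) = -5 + N + d (u(d, N) = (-5 + N) + d = -5 + N + d)
l(Z, J) = -6*Z (l(Z, J) = (-5 - 2 + 1)*Z = -6*Z)
k(j) = 5 + j + j**2 (k(j) = j**2 + (5 + j) = 5 + j + j**2)
(k(l(-2, 0)) + 32)**2 = ((5 - 6*(-2) + (-6*(-2))**2) + 32)**2 = ((5 + 12 + 12**2) + 32)**2 = ((5 + 12 + 144) + 32)**2 = (161 + 32)**2 = 193**2 = 37249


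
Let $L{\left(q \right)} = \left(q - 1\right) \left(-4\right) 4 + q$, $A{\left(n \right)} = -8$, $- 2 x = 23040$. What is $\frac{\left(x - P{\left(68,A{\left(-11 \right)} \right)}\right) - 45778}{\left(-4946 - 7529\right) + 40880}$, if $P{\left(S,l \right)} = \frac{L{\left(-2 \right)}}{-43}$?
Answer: $- \frac{129672}{64285} \approx -2.0171$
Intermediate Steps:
$x = -11520$ ($x = \left(- \frac{1}{2}\right) 23040 = -11520$)
$L{\left(q \right)} = 16 - 15 q$ ($L{\left(q \right)} = \left(-1 + q\right) \left(-4\right) 4 + q = \left(4 - 4 q\right) 4 + q = \left(16 - 16 q\right) + q = 16 - 15 q$)
$P{\left(S,l \right)} = - \frac{46}{43}$ ($P{\left(S,l \right)} = \frac{16 - -30}{-43} = \left(16 + 30\right) \left(- \frac{1}{43}\right) = 46 \left(- \frac{1}{43}\right) = - \frac{46}{43}$)
$\frac{\left(x - P{\left(68,A{\left(-11 \right)} \right)}\right) - 45778}{\left(-4946 - 7529\right) + 40880} = \frac{\left(-11520 - - \frac{46}{43}\right) - 45778}{\left(-4946 - 7529\right) + 40880} = \frac{\left(-11520 + \frac{46}{43}\right) - 45778}{\left(-4946 - 7529\right) + 40880} = \frac{- \frac{495314}{43} - 45778}{-12475 + 40880} = - \frac{2463768}{43 \cdot 28405} = \left(- \frac{2463768}{43}\right) \frac{1}{28405} = - \frac{129672}{64285}$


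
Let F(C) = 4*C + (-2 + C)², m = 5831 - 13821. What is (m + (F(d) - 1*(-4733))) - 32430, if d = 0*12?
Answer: -35683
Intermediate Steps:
d = 0
m = -7990
F(C) = (-2 + C)² + 4*C
(m + (F(d) - 1*(-4733))) - 32430 = (-7990 + ((4 + 0²) - 1*(-4733))) - 32430 = (-7990 + ((4 + 0) + 4733)) - 32430 = (-7990 + (4 + 4733)) - 32430 = (-7990 + 4737) - 32430 = -3253 - 32430 = -35683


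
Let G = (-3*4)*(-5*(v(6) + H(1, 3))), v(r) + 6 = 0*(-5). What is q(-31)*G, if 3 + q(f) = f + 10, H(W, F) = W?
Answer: 7200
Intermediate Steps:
v(r) = -6 (v(r) = -6 + 0*(-5) = -6 + 0 = -6)
q(f) = 7 + f (q(f) = -3 + (f + 10) = -3 + (10 + f) = 7 + f)
G = -300 (G = (-3*4)*(-5*(-6 + 1)) = -(-60)*(-5) = -12*25 = -300)
q(-31)*G = (7 - 31)*(-300) = -24*(-300) = 7200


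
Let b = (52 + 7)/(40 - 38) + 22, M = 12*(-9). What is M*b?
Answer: -5562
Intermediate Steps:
M = -108
b = 103/2 (b = 59/2 + 22 = 103/2 ≈ 51.500)
M*b = -108*103/2 = -5562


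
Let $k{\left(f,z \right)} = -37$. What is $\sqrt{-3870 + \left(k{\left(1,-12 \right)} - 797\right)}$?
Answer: $28 i \sqrt{6} \approx 68.586 i$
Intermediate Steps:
$\sqrt{-3870 + \left(k{\left(1,-12 \right)} - 797\right)} = \sqrt{-3870 - 834} = \sqrt{-4704} = 28 i \sqrt{6}$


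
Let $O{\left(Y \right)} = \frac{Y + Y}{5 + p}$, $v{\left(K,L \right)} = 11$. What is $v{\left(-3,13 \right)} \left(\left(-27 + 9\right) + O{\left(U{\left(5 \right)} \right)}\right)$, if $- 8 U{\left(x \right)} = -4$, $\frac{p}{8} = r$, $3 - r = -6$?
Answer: $- \frac{1385}{7} \approx -197.86$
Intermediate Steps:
$r = 9$ ($r = 3 - -6 = 3 + 6 = 9$)
$p = 72$ ($p = 8 \cdot 9 = 72$)
$U{\left(x \right)} = \frac{1}{2}$ ($U{\left(x \right)} = \left(- \frac{1}{8}\right) \left(-4\right) = \frac{1}{2}$)
$O{\left(Y \right)} = \frac{2 Y}{77}$ ($O{\left(Y \right)} = \frac{Y + Y}{5 + 72} = \frac{2 Y}{77}$)
$v{\left(-3,13 \right)} \left(\left(-27 + 9\right) + O{\left(U{\left(5 \right)} \right)}\right) = 11 \left(\left(-27 + 9\right) + \frac{2}{77} \cdot \frac{1}{2}\right) = 11 \left(-18 + \frac{1}{77}\right) = 11 \left(- \frac{1385}{77}\right) = - \frac{1385}{7}$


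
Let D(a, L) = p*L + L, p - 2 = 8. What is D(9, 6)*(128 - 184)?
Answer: -3696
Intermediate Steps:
p = 10 (p = 2 + 8 = 10)
D(a, L) = 11*L (D(a, L) = 10*L + L = 11*L)
D(9, 6)*(128 - 184) = (11*6)*(128 - 184) = 66*(-56) = -3696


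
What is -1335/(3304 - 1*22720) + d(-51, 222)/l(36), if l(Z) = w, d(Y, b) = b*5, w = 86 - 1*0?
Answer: 3611095/278296 ≈ 12.976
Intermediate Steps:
w = 86 (w = 86 + 0 = 86)
d(Y, b) = 5*b
l(Z) = 86
-1335/(3304 - 1*22720) + d(-51, 222)/l(36) = -1335/(3304 - 1*22720) + (5*222)/86 = -1335/(3304 - 22720) + 1110*(1/86) = -1335/(-19416) + 555/43 = -1335*(-1/19416) + 555/43 = 445/6472 + 555/43 = 3611095/278296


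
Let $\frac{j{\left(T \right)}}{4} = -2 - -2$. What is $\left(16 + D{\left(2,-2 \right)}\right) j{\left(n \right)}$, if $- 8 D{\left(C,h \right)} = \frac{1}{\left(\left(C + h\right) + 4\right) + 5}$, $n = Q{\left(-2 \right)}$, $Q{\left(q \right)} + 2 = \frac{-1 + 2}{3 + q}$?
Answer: $0$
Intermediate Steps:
$Q{\left(q \right)} = -2 + \frac{1}{3 + q}$ ($Q{\left(q \right)} = -2 + \frac{-1 + 2}{3 + q} = -2 + 1 \frac{1}{3 + q} = -2 + \frac{1}{3 + q}$)
$n = -1$ ($n = \frac{-5 - -4}{3 - 2} = \frac{-5 + 4}{1} = 1 \left(-1\right) = -1$)
$j{\left(T \right)} = 0$ ($j{\left(T \right)} = 4 \left(-2 - -2\right) = 4 \left(-2 + 2\right) = 4 \cdot 0 = 0$)
$D{\left(C,h \right)} = - \frac{1}{8 \left(9 + C + h\right)}$ ($D{\left(C,h \right)} = - \frac{1}{8 \left(\left(\left(C + h\right) + 4\right) + 5\right)} = - \frac{1}{8 \left(\left(4 + C + h\right) + 5\right)} = - \frac{1}{8 \left(9 + C + h\right)}$)
$\left(16 + D{\left(2,-2 \right)}\right) j{\left(n \right)} = \left(16 - \frac{1}{72 + 8 \cdot 2 + 8 \left(-2\right)}\right) 0 = \left(16 - \frac{1}{72 + 16 - 16}\right) 0 = \left(16 - \frac{1}{72}\right) 0 = \frac{1151}{72} \cdot 0 = 0$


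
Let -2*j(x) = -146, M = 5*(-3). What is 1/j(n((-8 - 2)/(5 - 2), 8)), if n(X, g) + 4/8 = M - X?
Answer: 1/73 ≈ 0.013699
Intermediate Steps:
M = -15
n(X, g) = -31/2 - X (n(X, g) = -½ + (-15 - X) = -31/2 - X)
j(x) = 73 (j(x) = -½*(-146) = 73)
1/j(n((-8 - 2)/(5 - 2), 8)) = 1/73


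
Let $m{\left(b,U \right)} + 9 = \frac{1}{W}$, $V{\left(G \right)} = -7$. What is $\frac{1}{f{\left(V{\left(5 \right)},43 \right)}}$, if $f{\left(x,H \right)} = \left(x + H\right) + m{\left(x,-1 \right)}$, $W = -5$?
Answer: $\frac{5}{134} \approx 0.037313$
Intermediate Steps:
$m{\left(b,U \right)} = - \frac{46}{5}$ ($m{\left(b,U \right)} = -9 + \frac{1}{-5} = -9 - \frac{1}{5} = - \frac{46}{5}$)
$f{\left(x,H \right)} = - \frac{46}{5} + H + x$ ($f{\left(x,H \right)} = \left(x + H\right) - \frac{46}{5} = \left(H + x\right) - \frac{46}{5} = - \frac{46}{5} + H + x$)
$\frac{1}{f{\left(V{\left(5 \right)},43 \right)}} = \frac{1}{- \frac{46}{5} + 43 - 7} = \frac{1}{\frac{134}{5}} = \frac{5}{134}$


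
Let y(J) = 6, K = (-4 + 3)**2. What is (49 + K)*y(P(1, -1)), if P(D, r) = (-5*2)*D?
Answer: 300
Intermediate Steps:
P(D, r) = -10*D
K = 1 (K = (-1)**2 = 1)
(49 + K)*y(P(1, -1)) = (49 + 1)*6 = 50*6 = 300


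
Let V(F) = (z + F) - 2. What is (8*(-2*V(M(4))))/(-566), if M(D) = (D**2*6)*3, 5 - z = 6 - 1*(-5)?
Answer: 2240/283 ≈ 7.9152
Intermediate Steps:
z = -6 (z = 5 - (6 - 1*(-5)) = 5 - (6 + 5) = 5 - 1*11 = 5 - 11 = -6)
M(D) = 18*D**2 (M(D) = (6*D**2)*3 = 18*D**2)
V(F) = -8 + F (V(F) = (-6 + F) - 2 = -8 + F)
(8*(-2*V(M(4))))/(-566) = (8*(-2*(-8 + 18*4**2)))/(-566) = (8*(-2*(-8 + 18*16)))*(-1/566) = (8*(-2*(-8 + 288)))*(-1/566) = (8*(-2*280))*(-1/566) = (8*(-560))*(-1/566) = -4480*(-1/566) = 2240/283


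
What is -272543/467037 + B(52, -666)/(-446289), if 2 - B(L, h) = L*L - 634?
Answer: -40222370137/69477825231 ≈ -0.57892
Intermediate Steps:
B(L, h) = 636 - L**2 (B(L, h) = 2 - (L*L - 634) = 2 - (L**2 - 634) = 2 - (-634 + L**2) = 2 + (634 - L**2) = 636 - L**2)
-272543/467037 + B(52, -666)/(-446289) = -272543/467037 + (636 - 1*52**2)/(-446289) = -272543*1/467037 + (636 - 1*2704)*(-1/446289) = -272543/467037 + (636 - 2704)*(-1/446289) = -272543/467037 - 2068*(-1/446289) = -272543/467037 + 2068/446289 = -40222370137/69477825231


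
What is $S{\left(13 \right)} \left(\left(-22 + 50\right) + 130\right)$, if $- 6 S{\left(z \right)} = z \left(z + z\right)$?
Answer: $- \frac{26702}{3} \approx -8900.7$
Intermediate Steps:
$S{\left(z \right)} = - \frac{z^{2}}{3}$ ($S{\left(z \right)} = - \frac{z \left(z + z\right)}{6} = - \frac{z 2 z}{6} = - \frac{2 z^{2}}{6} = - \frac{z^{2}}{3}$)
$S{\left(13 \right)} \left(\left(-22 + 50\right) + 130\right) = - \frac{13^{2}}{3} \left(\left(-22 + 50\right) + 130\right) = \left(- \frac{1}{3}\right) 169 \left(28 + 130\right) = \left(- \frac{169}{3}\right) 158 = - \frac{26702}{3}$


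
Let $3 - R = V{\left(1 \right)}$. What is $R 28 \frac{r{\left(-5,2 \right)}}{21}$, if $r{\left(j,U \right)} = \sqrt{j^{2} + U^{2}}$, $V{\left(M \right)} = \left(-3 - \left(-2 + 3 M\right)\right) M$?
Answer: $\frac{28 \sqrt{29}}{3} \approx 50.262$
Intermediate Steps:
$V{\left(M \right)} = M \left(-1 - 3 M\right)$ ($V{\left(M \right)} = \left(-1 - 3 M\right) M = M \left(-1 - 3 M\right)$)
$R = 7$ ($R = 3 - \left(-1\right) 1 \left(1 + 3 \cdot 1\right) = 3 - \left(-1\right) 1 \left(1 + 3\right) = 3 - \left(-1\right) 1 \cdot 4 = 3 - -4 = 3 + 4 = 7$)
$r{\left(j,U \right)} = \sqrt{U^{2} + j^{2}}$
$R 28 \frac{r{\left(-5,2 \right)}}{21} = 7 \cdot 28 \frac{\sqrt{2^{2} + \left(-5\right)^{2}}}{21} = 196 \sqrt{4 + 25} \cdot \frac{1}{21} = 196 \sqrt{29} \cdot \frac{1}{21} = 196 \frac{\sqrt{29}}{21} = \frac{28 \sqrt{29}}{3}$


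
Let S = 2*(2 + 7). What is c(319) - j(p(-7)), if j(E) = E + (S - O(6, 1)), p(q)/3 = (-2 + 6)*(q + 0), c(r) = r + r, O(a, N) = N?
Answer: 705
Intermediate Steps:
S = 18 (S = 2*9 = 18)
c(r) = 2*r
p(q) = 12*q (p(q) = 3*((-2 + 6)*(q + 0)) = 3*(4*q) = 12*q)
j(E) = 17 + E (j(E) = E + (18 - 1*1) = E + (18 - 1) = E + 17 = 17 + E)
c(319) - j(p(-7)) = 2*319 - (17 + 12*(-7)) = 638 - (17 - 84) = 638 - 1*(-67) = 638 + 67 = 705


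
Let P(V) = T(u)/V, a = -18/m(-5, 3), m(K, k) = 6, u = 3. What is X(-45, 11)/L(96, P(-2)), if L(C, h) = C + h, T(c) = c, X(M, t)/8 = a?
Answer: -16/63 ≈ -0.25397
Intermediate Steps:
a = -3 (a = -18/6 = -18*⅙ = -3)
X(M, t) = -24 (X(M, t) = 8*(-3) = -24)
P(V) = 3/V
X(-45, 11)/L(96, P(-2)) = -24/(96 + 3/(-2)) = -24/(96 + 3*(-½)) = -24/(96 - 3/2) = -24/189/2 = -24*2/189 = -16/63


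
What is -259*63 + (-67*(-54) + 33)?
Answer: -12666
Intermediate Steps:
-259*63 + (-67*(-54) + 33) = -16317 + (3618 + 33) = -16317 + 3651 = -12666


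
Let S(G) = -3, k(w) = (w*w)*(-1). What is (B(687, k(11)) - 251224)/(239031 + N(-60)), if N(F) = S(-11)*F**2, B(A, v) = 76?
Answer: -83716/76077 ≈ -1.1004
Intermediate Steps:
k(w) = -w**2 (k(w) = w**2*(-1) = -w**2)
N(F) = -3*F**2
(B(687, k(11)) - 251224)/(239031 + N(-60)) = (76 - 251224)/(239031 - 3*(-60)**2) = -251148/(239031 - 3*3600) = -251148/(239031 - 10800) = -251148/228231 = -251148*1/228231 = -83716/76077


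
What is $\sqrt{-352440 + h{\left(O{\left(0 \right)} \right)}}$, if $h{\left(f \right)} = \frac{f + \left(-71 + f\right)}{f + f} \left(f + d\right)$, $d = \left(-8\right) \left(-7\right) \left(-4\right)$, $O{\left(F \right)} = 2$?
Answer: $\frac{i \sqrt{1394886}}{2} \approx 590.53 i$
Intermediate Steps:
$d = -224$ ($d = 56 \left(-4\right) = -224$)
$h{\left(f \right)} = \frac{\left(-224 + f\right) \left(-71 + 2 f\right)}{2 f}$ ($h{\left(f \right)} = \frac{f + \left(-71 + f\right)}{f + f} \left(f - 224\right) = \frac{-71 + 2 f}{2 f} \left(-224 + f\right) = \frac{\left(-224 + f\right) \left(-71 + 2 f\right)}{2 f}$)
$\sqrt{-352440 + h{\left(O{\left(0 \right)} \right)}} = \sqrt{-352440 + \left(- \frac{519}{2} + 2 + \frac{7952}{2}\right)} = \sqrt{-352440 + \left(- \frac{519}{2} + 2 + 7952 \cdot \frac{1}{2}\right)} = \sqrt{-352440 + \left(- \frac{519}{2} + 2 + 3976\right)} = \sqrt{-352440 + \frac{7437}{2}} = \sqrt{- \frac{697443}{2}} = \frac{i \sqrt{1394886}}{2}$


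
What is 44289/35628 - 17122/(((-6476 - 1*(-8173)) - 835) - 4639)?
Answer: 259100723/44855652 ≈ 5.7763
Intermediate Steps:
44289/35628 - 17122/(((-6476 - 1*(-8173)) - 835) - 4639) = 44289*(1/35628) - 17122/(((-6476 + 8173) - 835) - 4639) = 14763/11876 - 17122/((1697 - 835) - 4639) = 14763/11876 - 17122/(862 - 4639) = 14763/11876 - 17122/(-3777) = 14763/11876 - 17122*(-1/3777) = 14763/11876 + 17122/3777 = 259100723/44855652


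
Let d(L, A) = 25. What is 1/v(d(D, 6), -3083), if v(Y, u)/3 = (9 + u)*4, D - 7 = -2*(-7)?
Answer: -1/36888 ≈ -2.7109e-5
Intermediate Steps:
D = 21 (D = 7 - 2*(-7) = 7 + 14 = 21)
v(Y, u) = 108 + 12*u (v(Y, u) = 3*((9 + u)*4) = 3*(36 + 4*u) = 108 + 12*u)
1/v(d(D, 6), -3083) = 1/(108 + 12*(-3083)) = 1/(108 - 36996) = 1/(-36888) = -1/36888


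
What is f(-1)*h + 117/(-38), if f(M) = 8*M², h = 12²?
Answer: 43659/38 ≈ 1148.9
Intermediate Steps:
h = 144
f(-1)*h + 117/(-38) = (8*(-1)²)*144 + 117/(-38) = (8*1)*144 + 117*(-1/38) = 8*144 - 117/38 = 1152 - 117/38 = 43659/38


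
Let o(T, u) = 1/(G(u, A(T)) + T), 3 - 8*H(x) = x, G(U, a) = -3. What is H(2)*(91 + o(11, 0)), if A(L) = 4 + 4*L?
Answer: 729/64 ≈ 11.391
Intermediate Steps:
H(x) = 3/8 - x/8
o(T, u) = 1/(-3 + T)
H(2)*(91 + o(11, 0)) = (3/8 - ⅛*2)*(91 + 1/(-3 + 11)) = (3/8 - ¼)*(91 + 1/8) = (91 + ⅛)/8 = (⅛)*(729/8) = 729/64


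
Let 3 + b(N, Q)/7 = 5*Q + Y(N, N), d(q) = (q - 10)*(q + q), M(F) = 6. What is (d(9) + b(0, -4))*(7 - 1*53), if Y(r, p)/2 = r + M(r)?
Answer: 4370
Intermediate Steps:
d(q) = 2*q*(-10 + q) (d(q) = (-10 + q)*(2*q) = 2*q*(-10 + q))
Y(r, p) = 12 + 2*r (Y(r, p) = 2*(r + 6) = 2*(6 + r) = 12 + 2*r)
b(N, Q) = 63 + 14*N + 35*Q (b(N, Q) = -21 + 7*(5*Q + (12 + 2*N)) = -21 + 7*(12 + 2*N + 5*Q) = -21 + (84 + 14*N + 35*Q) = 63 + 14*N + 35*Q)
(d(9) + b(0, -4))*(7 - 1*53) = (2*9*(-10 + 9) + (63 + 14*0 + 35*(-4)))*(7 - 1*53) = (2*9*(-1) + (63 + 0 - 140))*(7 - 53) = (-18 - 77)*(-46) = -95*(-46) = 4370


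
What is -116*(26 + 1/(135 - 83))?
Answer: -39237/13 ≈ -3018.2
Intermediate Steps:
-116*(26 + 1/(135 - 83)) = -116*(26 + 1/52) = -116*1353/52 = -39237/13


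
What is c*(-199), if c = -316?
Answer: 62884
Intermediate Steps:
c*(-199) = -316*(-199) = 62884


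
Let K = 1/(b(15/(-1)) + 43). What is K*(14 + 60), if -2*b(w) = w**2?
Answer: -148/139 ≈ -1.0647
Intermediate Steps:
b(w) = -w**2/2
K = -2/139 (K = 1/(-(15/(-1))**2/2 + 43) = 1/(-(15*(-1))**2/2 + 43) = 1/(-1/2*(-15)**2 + 43) = 1/(-1/2*225 + 43) = 1/(-225/2 + 43) = 1/(-139/2) = -2/139 ≈ -0.014388)
K*(14 + 60) = -2*(14 + 60)/139 = -2/139*74 = -148/139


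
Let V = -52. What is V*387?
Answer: -20124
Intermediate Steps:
V*387 = -52*387 = -20124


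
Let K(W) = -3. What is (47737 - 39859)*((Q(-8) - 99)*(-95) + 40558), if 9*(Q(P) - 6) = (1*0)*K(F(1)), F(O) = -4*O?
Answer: 389118054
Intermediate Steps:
Q(P) = 6 (Q(P) = 6 + ((1*0)*(-3))/9 = 6 + (0*(-3))/9 = 6 + (⅑)*0 = 6 + 0 = 6)
(47737 - 39859)*((Q(-8) - 99)*(-95) + 40558) = (47737 - 39859)*((6 - 99)*(-95) + 40558) = 7878*(-93*(-95) + 40558) = 7878*(8835 + 40558) = 7878*49393 = 389118054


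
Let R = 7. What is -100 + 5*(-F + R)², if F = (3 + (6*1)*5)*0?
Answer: 145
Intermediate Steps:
F = 0 (F = (3 + 6*5)*0 = (3 + 30)*0 = 33*0 = 0)
-100 + 5*(-F + R)² = -100 + 5*(-1*0 + 7)² = -100 + 5*(0 + 7)² = -100 + 5*7² = -100 + 5*49 = -100 + 245 = 145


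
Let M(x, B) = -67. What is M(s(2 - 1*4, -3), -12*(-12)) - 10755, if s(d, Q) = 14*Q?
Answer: -10822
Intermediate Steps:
M(s(2 - 1*4, -3), -12*(-12)) - 10755 = -67 - 10755 = -10822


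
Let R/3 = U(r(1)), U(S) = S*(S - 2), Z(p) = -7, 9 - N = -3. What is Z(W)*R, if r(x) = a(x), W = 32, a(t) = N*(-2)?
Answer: -13104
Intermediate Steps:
N = 12 (N = 9 - 1*(-3) = 9 + 3 = 12)
a(t) = -24 (a(t) = 12*(-2) = -24)
r(x) = -24
U(S) = S*(-2 + S)
R = 1872 (R = 3*(-24*(-2 - 24)) = 3*(-24*(-26)) = 3*624 = 1872)
Z(W)*R = -7*1872 = -13104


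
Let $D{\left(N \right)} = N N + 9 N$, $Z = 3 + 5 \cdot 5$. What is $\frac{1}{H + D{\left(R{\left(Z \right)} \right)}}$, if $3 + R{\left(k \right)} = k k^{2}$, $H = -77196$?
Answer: $\frac{1}{481878946} \approx 2.0752 \cdot 10^{-9}$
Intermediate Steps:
$Z = 28$ ($Z = 3 + 25 = 28$)
$R{\left(k \right)} = -3 + k^{3}$ ($R{\left(k \right)} = -3 + k k^{2} = -3 + k^{3}$)
$D{\left(N \right)} = N^{2} + 9 N$
$\frac{1}{H + D{\left(R{\left(Z \right)} \right)}} = \frac{1}{-77196 + \left(-3 + 28^{3}\right) \left(9 - \left(3 - 28^{3}\right)\right)} = \frac{1}{-77196 + \left(-3 + 21952\right) \left(9 + \left(-3 + 21952\right)\right)} = \frac{1}{-77196 + 21949 \left(9 + 21949\right)} = \frac{1}{-77196 + 21949 \cdot 21958} = \frac{1}{-77196 + 481956142} = \frac{1}{481878946}$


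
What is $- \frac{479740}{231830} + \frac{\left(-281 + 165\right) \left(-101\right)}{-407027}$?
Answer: $- \frac{19798325326}{9436106941} \approx -2.0981$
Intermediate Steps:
$- \frac{479740}{231830} + \frac{\left(-281 + 165\right) \left(-101\right)}{-407027} = \left(-479740\right) \frac{1}{231830} + \left(-116\right) \left(-101\right) \left(- \frac{1}{407027}\right) = - \frac{47974}{23183} + 11716 \left(- \frac{1}{407027}\right) = - \frac{47974}{23183} - \frac{11716}{407027} = - \frac{19798325326}{9436106941}$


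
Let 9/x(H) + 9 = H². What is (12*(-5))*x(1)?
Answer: 135/2 ≈ 67.500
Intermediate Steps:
x(H) = 9/(-9 + H²)
(12*(-5))*x(1) = (12*(-5))*(9/(-9 + 1²)) = -540/(-9 + 1) = -540/(-8) = -540*(-1)/8 = -60*(-9/8) = 135/2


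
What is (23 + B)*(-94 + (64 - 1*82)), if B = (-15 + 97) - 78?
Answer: -3024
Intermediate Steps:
B = 4 (B = 82 - 78 = 4)
(23 + B)*(-94 + (64 - 1*82)) = (23 + 4)*(-94 + (64 - 1*82)) = 27*(-94 + (64 - 82)) = 27*(-94 - 18) = 27*(-112) = -3024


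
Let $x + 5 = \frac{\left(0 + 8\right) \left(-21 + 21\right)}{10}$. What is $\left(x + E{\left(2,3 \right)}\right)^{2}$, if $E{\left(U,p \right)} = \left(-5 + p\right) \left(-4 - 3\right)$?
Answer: $81$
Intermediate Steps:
$E{\left(U,p \right)} = 35 - 7 p$ ($E{\left(U,p \right)} = \left(-5 + p\right) \left(-7\right) = 35 - 7 p$)
$x = -5$ ($x = -5 + \frac{\left(0 + 8\right) \left(-21 + 21\right)}{10} = -5 + 8 \cdot 0 \cdot \frac{1}{10} = -5 + 0 \cdot \frac{1}{10} = -5 + 0 = -5$)
$\left(x + E{\left(2,3 \right)}\right)^{2} = \left(-5 + \left(35 - 21\right)\right)^{2} = \left(-5 + 14\right)^{2} = 9^{2} = 81$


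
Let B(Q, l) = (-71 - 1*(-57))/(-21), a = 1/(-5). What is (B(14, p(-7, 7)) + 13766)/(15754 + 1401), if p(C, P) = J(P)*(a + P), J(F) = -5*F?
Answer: 8260/10293 ≈ 0.80249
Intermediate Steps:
a = -⅕ ≈ -0.20000
p(C, P) = -5*P*(-⅕ + P) (p(C, P) = (-5*P)*(-⅕ + P) = -5*P*(-⅕ + P))
B(Q, l) = ⅔ (B(Q, l) = (-71 + 57)*(-1/21) = -14*(-1/21) = ⅔)
(B(14, p(-7, 7)) + 13766)/(15754 + 1401) = (⅔ + 13766)/(15754 + 1401) = (41300/3)/17155 = (41300/3)*(1/17155) = 8260/10293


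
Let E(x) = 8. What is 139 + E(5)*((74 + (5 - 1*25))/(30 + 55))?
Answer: 12247/85 ≈ 144.08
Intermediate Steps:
139 + E(5)*((74 + (5 - 1*25))/(30 + 55)) = 139 + 8*((74 + (5 - 1*25))/(30 + 55)) = 139 + 8*((74 + (5 - 25))/85) = 139 + 8*((74 - 20)*(1/85)) = 139 + 8*(54*(1/85)) = 139 + 8*(54/85) = 139 + 432/85 = 12247/85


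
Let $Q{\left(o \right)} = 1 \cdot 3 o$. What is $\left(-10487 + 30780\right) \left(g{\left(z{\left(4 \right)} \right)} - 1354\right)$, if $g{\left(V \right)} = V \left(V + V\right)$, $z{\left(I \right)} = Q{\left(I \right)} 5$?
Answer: $118632878$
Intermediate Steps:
$Q{\left(o \right)} = 3 o$
$z{\left(I \right)} = 15 I$ ($z{\left(I \right)} = 3 I 5 = 15 I$)
$g{\left(V \right)} = 2 V^{2}$ ($g{\left(V \right)} = V 2 V = 2 V^{2}$)
$\left(-10487 + 30780\right) \left(g{\left(z{\left(4 \right)} \right)} - 1354\right) = \left(-10487 + 30780\right) \left(2 \left(15 \cdot 4\right)^{2} - 1354\right) = 20293 \left(2 \cdot 60^{2} - 1354\right) = 20293 \left(2 \cdot 3600 - 1354\right) = 20293 \left(7200 - 1354\right) = 20293 \cdot 5846 = 118632878$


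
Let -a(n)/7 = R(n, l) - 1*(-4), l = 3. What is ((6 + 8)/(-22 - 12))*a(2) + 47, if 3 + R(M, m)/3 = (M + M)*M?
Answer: 1730/17 ≈ 101.76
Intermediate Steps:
R(M, m) = -9 + 6*M² (R(M, m) = -9 + 3*((M + M)*M) = -9 + 3*((2*M)*M) = -9 + 3*(2*M²) = -9 + 6*M²)
a(n) = 35 - 42*n² (a(n) = -7*((-9 + 6*n²) - 1*(-4)) = -7*((-9 + 6*n²) + 4) = -7*(-5 + 6*n²) = 35 - 42*n²)
((6 + 8)/(-22 - 12))*a(2) + 47 = ((6 + 8)/(-22 - 12))*(35 - 42*2²) + 47 = (14/(-34))*(35 - 42*4) + 47 = (14*(-1/34))*(35 - 168) + 47 = -7/17*(-133) + 47 = 931/17 + 47 = 1730/17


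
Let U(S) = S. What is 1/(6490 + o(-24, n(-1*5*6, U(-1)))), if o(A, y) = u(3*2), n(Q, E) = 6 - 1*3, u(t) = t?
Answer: 1/6496 ≈ 0.00015394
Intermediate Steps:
n(Q, E) = 3 (n(Q, E) = 6 - 3 = 3)
o(A, y) = 6 (o(A, y) = 3*2 = 6)
1/(6490 + o(-24, n(-1*5*6, U(-1)))) = 1/(6490 + 6) = 1/6496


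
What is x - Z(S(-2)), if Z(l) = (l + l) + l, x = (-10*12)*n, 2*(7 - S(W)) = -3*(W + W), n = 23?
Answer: -2763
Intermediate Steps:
S(W) = 7 + 3*W (S(W) = 7 - (-3)*(W + W)/2 = 7 - (-3)*2*W/2 = 7 - (-3)*W = 7 + 3*W)
x = -2760 (x = -10*12*23 = -120*23 = -2760)
Z(l) = 3*l (Z(l) = 2*l + l = 3*l)
x - Z(S(-2)) = -2760 - 3*(7 + 3*(-2)) = -2760 - 3*(7 - 6) = -2760 - 3 = -2763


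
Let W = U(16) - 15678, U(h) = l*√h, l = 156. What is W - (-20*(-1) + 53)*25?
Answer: -16879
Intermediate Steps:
U(h) = 156*√h
W = -15054 (W = 156*√16 - 15678 = 156*4 - 15678 = 624 - 15678 = -15054)
W - (-20*(-1) + 53)*25 = -15054 - (-20*(-1) + 53)*25 = -15054 - (20 + 53)*25 = -15054 - 73*25 = -15054 - 1*1825 = -15054 - 1825 = -16879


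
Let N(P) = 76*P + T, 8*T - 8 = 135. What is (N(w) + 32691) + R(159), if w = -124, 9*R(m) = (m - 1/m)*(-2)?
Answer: 266160769/11448 ≈ 23250.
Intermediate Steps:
T = 143/8 (T = 1 + (1/8)*135 = 1 + 135/8 = 143/8 ≈ 17.875)
R(m) = -2*m/9 + 2/(9*m) (R(m) = ((m - 1/m)*(-2))/9 = (-2*m + 2/m)/9 = -2*m/9 + 2/(9*m))
N(P) = 143/8 + 76*P (N(P) = 76*P + 143/8 = 143/8 + 76*P)
(N(w) + 32691) + R(159) = ((143/8 + 76*(-124)) + 32691) + (2/9)*(1 - 1*159**2)/159 = ((143/8 - 9424) + 32691) + (2/9)*(1/159)*(1 - 1*25281) = (-75249/8 + 32691) + (2/9)*(1/159)*(1 - 25281) = 186279/8 + (2/9)*(1/159)*(-25280) = 186279/8 - 50560/1431 = 266160769/11448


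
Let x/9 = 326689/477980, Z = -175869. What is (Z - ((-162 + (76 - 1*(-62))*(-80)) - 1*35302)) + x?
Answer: -61830942499/477980 ≈ -1.2936e+5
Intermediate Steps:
x = 2940201/477980 (x = 9*(326689/477980) = 2940201/477980 ≈ 6.1513)
(Z - ((-162 + (76 - 1*(-62))*(-80)) - 1*35302)) + x = (-175869 - ((-162 + (76 - 1*(-62))*(-80)) - 1*35302)) + 2940201/477980 = (-175869 - ((-162 + (76 + 62)*(-80)) - 35302)) + 2940201/477980 = (-175869 - ((-162 + 138*(-80)) - 35302)) + 2940201/477980 = (-175869 - ((-162 - 11040) - 35302)) + 2940201/477980 = (-175869 - (-11202 - 35302)) + 2940201/477980 = (-175869 - 1*(-46504)) + 2940201/477980 = (-175869 + 46504) + 2940201/477980 = -129365 + 2940201/477980 = -61830942499/477980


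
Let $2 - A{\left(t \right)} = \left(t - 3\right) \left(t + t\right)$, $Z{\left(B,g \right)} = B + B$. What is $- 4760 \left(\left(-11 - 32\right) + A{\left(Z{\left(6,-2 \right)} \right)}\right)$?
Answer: $1223320$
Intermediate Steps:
$Z{\left(B,g \right)} = 2 B$
$A{\left(t \right)} = 2 - 2 t \left(-3 + t\right)$ ($A{\left(t \right)} = 2 - \left(t - 3\right) \left(t + t\right) = 2 - \left(-3 + t\right) 2 t = 2 - 2 t \left(-3 + t\right)$)
$- 4760 \left(\left(-11 - 32\right) + A{\left(Z{\left(6,-2 \right)} \right)}\right) = - 4760 \left(\left(-11 - 32\right) + \left(2 - 2 \left(2 \cdot 6\right)^{2} + 6 \cdot 2 \cdot 6\right)\right) = - 4760 \left(\left(-11 - 32\right) + \left(2 - 2 \cdot 12^{2} + 6 \cdot 12\right)\right) = - 4760 \left(-43 + \left(2 - 288 + 72\right)\right) = - 4760 \left(-43 - 214\right) = \left(-4760\right) \left(-257\right) = 1223320$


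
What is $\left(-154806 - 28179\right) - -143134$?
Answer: $-39851$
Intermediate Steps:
$\left(-154806 - 28179\right) - -143134 = -182985 + 143134 = -39851$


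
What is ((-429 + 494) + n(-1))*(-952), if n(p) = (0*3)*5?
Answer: -61880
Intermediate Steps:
n(p) = 0 (n(p) = 0*5 = 0)
((-429 + 494) + n(-1))*(-952) = ((-429 + 494) + 0)*(-952) = (65 + 0)*(-952) = 65*(-952) = -61880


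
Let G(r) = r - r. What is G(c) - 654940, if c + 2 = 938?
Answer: -654940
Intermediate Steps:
c = 936 (c = -2 + 938 = 936)
G(r) = 0
G(c) - 654940 = 0 - 654940 = -654940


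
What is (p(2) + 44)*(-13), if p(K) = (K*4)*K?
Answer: -780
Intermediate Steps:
p(K) = 4*K² (p(K) = (4*K)*K = 4*K²)
(p(2) + 44)*(-13) = (4*2² + 44)*(-13) = (4*4 + 44)*(-13) = (16 + 44)*(-13) = 60*(-13) = -780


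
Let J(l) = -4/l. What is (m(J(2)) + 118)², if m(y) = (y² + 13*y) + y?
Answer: 8836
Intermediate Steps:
m(y) = y² + 14*y
(m(J(2)) + 118)² = ((-4/2)*(14 - 4/2) + 118)² = ((-4*½)*(14 - 4*½) + 118)² = (-2*(14 - 2) + 118)² = (-2*12 + 118)² = (-24 + 118)² = 94² = 8836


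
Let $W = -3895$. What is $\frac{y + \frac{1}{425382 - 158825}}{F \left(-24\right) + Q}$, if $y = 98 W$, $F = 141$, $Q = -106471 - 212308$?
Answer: $\frac{101747472469}{85874802791} \approx 1.1848$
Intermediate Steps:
$Q = -318779$ ($Q = -106471 - 212308 = -318779$)
$y = -381710$ ($y = 98 \left(-3895\right) = -381710$)
$\frac{y + \frac{1}{425382 - 158825}}{F \left(-24\right) + Q} = \frac{-381710 + \frac{1}{425382 - 158825}}{141 \left(-24\right) - 318779} = \frac{-381710 + \frac{1}{266557}}{-3384 - 318779} = \frac{-381710 + \frac{1}{266557}}{-322163} = \left(- \frac{101747472469}{266557}\right) \left(- \frac{1}{322163}\right) = \frac{101747472469}{85874802791}$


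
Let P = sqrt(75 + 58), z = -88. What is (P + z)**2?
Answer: (88 - sqrt(133))**2 ≈ 5847.3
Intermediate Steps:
P = sqrt(133) ≈ 11.533
(P + z)**2 = (sqrt(133) - 88)**2 = (-88 + sqrt(133))**2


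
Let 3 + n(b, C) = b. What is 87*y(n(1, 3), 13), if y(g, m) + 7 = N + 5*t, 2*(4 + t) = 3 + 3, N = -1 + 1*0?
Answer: -1131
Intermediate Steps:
n(b, C) = -3 + b
N = -1 (N = -1 + 0 = -1)
t = -1 (t = -4 + (3 + 3)/2 = -4 + (1/2)*6 = -4 + 3 = -1)
y(g, m) = -13 (y(g, m) = -7 + (-1 + 5*(-1)) = -7 + (-1 - 5) = -7 - 6 = -13)
87*y(n(1, 3), 13) = 87*(-13) = -1131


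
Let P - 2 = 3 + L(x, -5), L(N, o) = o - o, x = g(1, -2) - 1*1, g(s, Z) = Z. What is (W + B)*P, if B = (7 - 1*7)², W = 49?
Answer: 245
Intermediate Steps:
B = 0 (B = (7 - 7)² = 0² = 0)
x = -3 (x = -2 - 1*1 = -2 - 1 = -3)
L(N, o) = 0
P = 5 (P = 2 + (3 + 0) = 2 + 3 = 5)
(W + B)*P = (49 + 0)*5 = 49*5 = 245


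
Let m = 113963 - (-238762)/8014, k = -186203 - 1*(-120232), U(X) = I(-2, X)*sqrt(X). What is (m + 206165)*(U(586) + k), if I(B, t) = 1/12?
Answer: -84632366985967/4007 + 1282872277*sqrt(586)/48084 ≈ -2.1120e+10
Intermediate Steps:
I(B, t) = 1/12
U(X) = sqrt(X)/12
k = -65971 (k = -186203 + 120232 = -65971)
m = 456769122/4007 (m = 113963 - (-238762)/8014 = 113963 - 1*(-119381/4007) = 113963 + 119381/4007 = 456769122/4007 ≈ 1.1399e+5)
(m + 206165)*(U(586) + k) = (456769122/4007 + 206165)*(sqrt(586)/12 - 65971) = 1282872277*(-65971 + sqrt(586)/12)/4007 = -84632366985967/4007 + 1282872277*sqrt(586)/48084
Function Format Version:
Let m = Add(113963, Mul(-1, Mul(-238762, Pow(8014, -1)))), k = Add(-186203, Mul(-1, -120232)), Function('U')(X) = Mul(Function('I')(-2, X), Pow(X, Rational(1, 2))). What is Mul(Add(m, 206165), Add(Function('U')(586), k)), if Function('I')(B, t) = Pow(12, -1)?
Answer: Add(Rational(-84632366985967, 4007), Mul(Rational(1282872277, 48084), Pow(586, Rational(1, 2)))) ≈ -2.1120e+10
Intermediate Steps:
Function('I')(B, t) = Rational(1, 12)
Function('U')(X) = Mul(Rational(1, 12), Pow(X, Rational(1, 2)))
k = -65971 (k = Add(-186203, 120232) = -65971)
m = Rational(456769122, 4007) (m = Add(113963, Mul(-1, Mul(-238762, Rational(1, 8014)))) = Add(113963, Mul(-1, Rational(-119381, 4007))) = Add(113963, Rational(119381, 4007)) = Rational(456769122, 4007) ≈ 1.1399e+5)
Mul(Add(m, 206165), Add(Function('U')(586), k)) = Mul(Add(Rational(456769122, 4007), 206165), Add(Mul(Rational(1, 12), Pow(586, Rational(1, 2))), -65971)) = Mul(Rational(1282872277, 4007), Add(-65971, Mul(Rational(1, 12), Pow(586, Rational(1, 2))))) = Add(Rational(-84632366985967, 4007), Mul(Rational(1282872277, 48084), Pow(586, Rational(1, 2))))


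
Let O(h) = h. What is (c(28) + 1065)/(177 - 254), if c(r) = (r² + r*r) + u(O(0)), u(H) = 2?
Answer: -2635/77 ≈ -34.221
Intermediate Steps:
c(r) = 2 + 2*r² (c(r) = (r² + r*r) + 2 = (r² + r²) + 2 = 2*r² + 2 = 2 + 2*r²)
(c(28) + 1065)/(177 - 254) = ((2 + 2*28²) + 1065)/(177 - 254) = ((2 + 2*784) + 1065)/(-77) = ((2 + 1568) + 1065)*(-1/77) = (1570 + 1065)*(-1/77) = 2635*(-1/77) = -2635/77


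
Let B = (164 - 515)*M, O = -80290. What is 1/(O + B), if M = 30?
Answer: -1/90820 ≈ -1.1011e-5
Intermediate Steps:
B = -10530 (B = (164 - 515)*30 = -351*30 = -10530)
1/(O + B) = 1/(-80290 - 10530) = 1/(-90820) = -1/90820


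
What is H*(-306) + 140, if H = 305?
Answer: -93190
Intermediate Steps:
H*(-306) + 140 = 305*(-306) + 140 = -93330 + 140 = -93190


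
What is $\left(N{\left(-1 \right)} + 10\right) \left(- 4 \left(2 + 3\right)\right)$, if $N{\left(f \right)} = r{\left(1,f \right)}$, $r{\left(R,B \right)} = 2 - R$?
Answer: $-220$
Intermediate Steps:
$N{\left(f \right)} = 1$ ($N{\left(f \right)} = 2 - 1 = 1$)
$\left(N{\left(-1 \right)} + 10\right) \left(- 4 \left(2 + 3\right)\right) = \left(1 + 10\right) \left(- 4 \left(2 + 3\right)\right) = 11 \left(\left(-4\right) 5\right) = 11 \left(-20\right) = -220$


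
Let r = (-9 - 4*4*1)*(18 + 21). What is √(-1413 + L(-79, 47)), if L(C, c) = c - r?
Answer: I*√391 ≈ 19.774*I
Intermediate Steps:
r = -975 (r = (-9 - 16*1)*39 = (-9 - 16)*39 = -25*39 = -975)
L(C, c) = 975 + c (L(C, c) = c - 1*(-975) = c + 975 = 975 + c)
√(-1413 + L(-79, 47)) = √(-1413 + (975 + 47)) = √(-1413 + 1022) = √(-391) = I*√391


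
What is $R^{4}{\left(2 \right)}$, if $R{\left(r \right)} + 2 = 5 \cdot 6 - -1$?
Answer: $707281$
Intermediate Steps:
$R{\left(r \right)} = 29$ ($R{\left(r \right)} = -2 + \left(5 \cdot 6 - -1\right) = -2 + \left(30 + 1\right) = -2 + 31 = 29$)
$R^{4}{\left(2 \right)} = 29^{4} = 707281$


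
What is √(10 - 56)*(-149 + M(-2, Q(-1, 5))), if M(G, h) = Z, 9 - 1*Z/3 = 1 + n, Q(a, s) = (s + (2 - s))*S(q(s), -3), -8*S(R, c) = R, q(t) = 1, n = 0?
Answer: -125*I*√46 ≈ -847.79*I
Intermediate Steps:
S(R, c) = -R/8
Q(a, s) = -¼ (Q(a, s) = (s + (2 - s))*(-⅛*1) = 2*(-⅛) = -¼)
Z = 24 (Z = 27 - 3*(1 + 0) = 27 - 3*1 = 27 - 3 = 24)
M(G, h) = 24
√(10 - 56)*(-149 + M(-2, Q(-1, 5))) = √(10 - 56)*(-149 + 24) = √(-46)*(-125) = (I*√46)*(-125) = -125*I*√46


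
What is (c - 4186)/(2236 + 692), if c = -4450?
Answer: -2159/732 ≈ -2.9495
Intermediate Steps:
(c - 4186)/(2236 + 692) = (-4450 - 4186)/(2236 + 692) = -8636/2928 = -8636*1/2928 = -2159/732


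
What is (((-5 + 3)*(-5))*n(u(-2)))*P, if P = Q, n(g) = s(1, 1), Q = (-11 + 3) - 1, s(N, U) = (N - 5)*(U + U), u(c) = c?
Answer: 720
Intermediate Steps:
s(N, U) = 2*U*(-5 + N) (s(N, U) = (-5 + N)*(2*U) = 2*U*(-5 + N))
Q = -9 (Q = -8 - 1 = -9)
n(g) = -8 (n(g) = 2*1*(-5 + 1) = 2*1*(-4) = -8)
P = -9
(((-5 + 3)*(-5))*n(u(-2)))*P = (((-5 + 3)*(-5))*(-8))*(-9) = (-2*(-5)*(-8))*(-9) = (10*(-8))*(-9) = -80*(-9) = 720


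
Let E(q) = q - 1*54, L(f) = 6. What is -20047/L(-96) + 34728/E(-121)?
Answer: -3716593/1050 ≈ -3539.6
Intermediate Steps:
E(q) = -54 + q (E(q) = q - 54 = -54 + q)
-20047/L(-96) + 34728/E(-121) = -20047/6 + 34728/(-54 - 121) = -20047*1/6 + 34728/(-175) = -20047/6 + 34728*(-1/175) = -20047/6 - 34728/175 = -3716593/1050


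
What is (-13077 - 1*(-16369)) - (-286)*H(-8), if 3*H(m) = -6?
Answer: 2720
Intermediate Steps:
H(m) = -2 (H(m) = (⅓)*(-6) = -2)
(-13077 - 1*(-16369)) - (-286)*H(-8) = (-13077 - 1*(-16369)) - (-286)*(-2) = (-13077 + 16369) - 1*572 = 3292 - 572 = 2720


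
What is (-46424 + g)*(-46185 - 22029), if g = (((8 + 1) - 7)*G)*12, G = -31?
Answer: 3217517952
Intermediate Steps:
g = -744 (g = (((8 + 1) - 7)*(-31))*12 = ((9 - 7)*(-31))*12 = (2*(-31))*12 = -62*12 = -744)
(-46424 + g)*(-46185 - 22029) = (-46424 - 744)*(-46185 - 22029) = -47168*(-68214) = 3217517952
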